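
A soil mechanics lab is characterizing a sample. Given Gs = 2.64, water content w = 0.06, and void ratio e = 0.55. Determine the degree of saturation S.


Result: 0.288

Derivation:
Using S = Gs * w / e
S = 2.64 * 0.06 / 0.55
S = 0.288


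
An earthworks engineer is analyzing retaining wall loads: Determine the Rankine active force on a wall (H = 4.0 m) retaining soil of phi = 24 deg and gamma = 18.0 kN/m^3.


Compute active earth pressure coefficient:
Ka = tan^2(45 - phi/2) = tan^2(33.0) = 0.42173
Compute active force:
Pa = 0.5 * Ka * gamma * H^2
Pa = 0.5 * 0.42173 * 18.0 * 4.0^2
Pa = 60.73 kN/m


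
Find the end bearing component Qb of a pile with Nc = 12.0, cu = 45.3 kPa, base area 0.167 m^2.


Using Qb = Nc * cu * Ab
Qb = 12.0 * 45.3 * 0.167
Qb = 90.78 kN


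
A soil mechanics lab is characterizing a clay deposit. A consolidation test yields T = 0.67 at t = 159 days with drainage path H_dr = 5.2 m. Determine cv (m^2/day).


Using cv = T * H_dr^2 / t
H_dr^2 = 5.2^2 = 27.04
cv = 0.67 * 27.04 / 159
cv = 0.11394 m^2/day


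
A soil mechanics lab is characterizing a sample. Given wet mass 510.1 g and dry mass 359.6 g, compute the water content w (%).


Using w = (m_wet - m_dry) / m_dry * 100
m_wet - m_dry = 510.1 - 359.6 = 150.5 g
w = 150.5 / 359.6 * 100
w = 41.85 %


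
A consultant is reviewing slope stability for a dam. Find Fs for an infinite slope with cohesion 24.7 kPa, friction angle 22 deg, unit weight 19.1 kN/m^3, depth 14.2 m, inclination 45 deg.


Result: 0.586

Derivation:
Using Fs = c / (gamma*H*sin(beta)*cos(beta)) + tan(phi)/tan(beta)
Cohesion contribution = 24.7 / (19.1*14.2*sin(45)*cos(45))
Cohesion contribution = 0.18214
Friction contribution = tan(22)/tan(45) = 0.404026
Fs = 0.18214 + 0.404026
Fs = 0.586


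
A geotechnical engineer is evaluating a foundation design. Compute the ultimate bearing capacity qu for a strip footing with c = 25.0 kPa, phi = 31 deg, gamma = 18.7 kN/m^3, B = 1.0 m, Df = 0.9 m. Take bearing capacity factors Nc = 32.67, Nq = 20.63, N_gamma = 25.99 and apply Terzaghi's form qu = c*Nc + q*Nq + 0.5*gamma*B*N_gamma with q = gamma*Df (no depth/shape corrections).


Result: 1406.96 kPa

Derivation:
Compute qu = c*Nc + gamma*Df*Nq + 0.5*gamma*B*N_gamma
Term 1: 25.0 * 32.67 = 816.75
Term 2: 18.7 * 0.9 * 20.63 = 347.2029
Term 3: 0.5 * 18.7 * 1.0 * 25.99 = 243.0065
qu = 816.75 + 347.2029 + 243.0065
qu = 1406.96 kPa


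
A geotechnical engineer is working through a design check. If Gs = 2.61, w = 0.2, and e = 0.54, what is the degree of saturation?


Using S = Gs * w / e
S = 2.61 * 0.2 / 0.54
S = 0.9667


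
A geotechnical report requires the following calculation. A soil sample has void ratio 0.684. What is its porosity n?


Using the relation n = e / (1 + e)
n = 0.684 / (1 + 0.684)
n = 0.684 / 1.684
n = 0.4062


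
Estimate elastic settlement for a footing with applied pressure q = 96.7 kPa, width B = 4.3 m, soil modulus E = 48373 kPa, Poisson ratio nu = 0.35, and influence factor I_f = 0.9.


Using Se = q * B * (1 - nu^2) * I_f / E
1 - nu^2 = 1 - 0.35^2 = 0.8775
Se = 96.7 * 4.3 * 0.8775 * 0.9 / 48373
Se = 0.006789 m
Convert to mm: Se = 0.006789 * 1000 = 6.789 mm


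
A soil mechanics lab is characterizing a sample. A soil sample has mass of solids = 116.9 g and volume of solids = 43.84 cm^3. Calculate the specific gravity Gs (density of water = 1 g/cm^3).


Using Gs = m_s / (V_s * rho_w)
Since rho_w = 1 g/cm^3:
Gs = 116.9 / 43.84
Gs = 2.667


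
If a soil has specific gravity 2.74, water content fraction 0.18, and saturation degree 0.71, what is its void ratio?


Result: 0.6946

Derivation:
Using the relation e = Gs * w / S
e = 2.74 * 0.18 / 0.71
e = 0.6946


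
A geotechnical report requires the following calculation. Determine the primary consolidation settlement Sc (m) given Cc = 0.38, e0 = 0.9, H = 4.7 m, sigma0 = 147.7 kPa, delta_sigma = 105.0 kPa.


Using Sc = Cc * H / (1 + e0) * log10((sigma0 + delta_sigma) / sigma0)
Stress ratio = (147.7 + 105.0) / 147.7 = 1.7109
log10(1.7109) = 0.233225
Cc * H / (1 + e0) = 0.38 * 4.7 / (1 + 0.9) = 0.94
Sc = 0.94 * 0.233225
Sc = 0.2192 m


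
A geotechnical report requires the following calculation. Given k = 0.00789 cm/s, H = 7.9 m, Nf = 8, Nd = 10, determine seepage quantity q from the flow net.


Convert k to m/s for unit consistency with H:
k = 0.00789 cm/s = 0.00789 / 100 m/s = 7.89e-05 m/s
Using q = k * H * Nf / Nd
Nf / Nd = 8 / 10 = 0.8
q = 7.89e-05 * 7.9 * 0.8
q = 0.0004986 m^3/s per m


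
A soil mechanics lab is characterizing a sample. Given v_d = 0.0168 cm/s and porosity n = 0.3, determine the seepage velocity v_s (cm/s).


Result: 0.056 cm/s

Derivation:
Using v_s = v_d / n
v_s = 0.0168 / 0.3
v_s = 0.056 cm/s


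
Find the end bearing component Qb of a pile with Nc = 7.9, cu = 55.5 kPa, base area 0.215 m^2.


Using Qb = Nc * cu * Ab
Qb = 7.9 * 55.5 * 0.215
Qb = 94.27 kN


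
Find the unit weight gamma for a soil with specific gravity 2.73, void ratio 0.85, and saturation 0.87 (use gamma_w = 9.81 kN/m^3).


Result: 18.398 kN/m^3

Derivation:
Using gamma = gamma_w * (Gs + S*e) / (1 + e)
Numerator: Gs + S*e = 2.73 + 0.87*0.85 = 3.4695
Denominator: 1 + e = 1 + 0.85 = 1.85
gamma = 9.81 * 3.4695 / 1.85
gamma = 18.398 kN/m^3


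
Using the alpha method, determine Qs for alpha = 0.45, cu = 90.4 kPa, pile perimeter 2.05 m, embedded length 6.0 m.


Result: 500.36 kN

Derivation:
Using Qs = alpha * cu * perimeter * L
Qs = 0.45 * 90.4 * 2.05 * 6.0
Qs = 500.36 kN


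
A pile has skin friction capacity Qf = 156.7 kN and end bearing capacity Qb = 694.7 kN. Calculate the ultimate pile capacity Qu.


Result: 851.4 kN

Derivation:
Using Qu = Qf + Qb
Qu = 156.7 + 694.7
Qu = 851.4 kN


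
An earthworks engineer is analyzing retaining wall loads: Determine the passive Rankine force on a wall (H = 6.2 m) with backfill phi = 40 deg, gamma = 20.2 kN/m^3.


Result: 1785.5 kN/m

Derivation:
Compute passive earth pressure coefficient:
Kp = tan^2(45 + phi/2) = tan^2(65.0) = 4.59891
Compute passive force:
Pp = 0.5 * Kp * gamma * H^2
Pp = 0.5 * 4.59891 * 20.2 * 6.2^2
Pp = 1785.5 kN/m


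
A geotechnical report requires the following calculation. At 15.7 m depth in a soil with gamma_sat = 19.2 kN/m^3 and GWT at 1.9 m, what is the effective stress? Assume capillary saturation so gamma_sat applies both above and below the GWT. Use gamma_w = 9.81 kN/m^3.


Result: 166.06 kPa

Derivation:
Total stress = gamma_sat * depth
sigma = 19.2 * 15.7 = 301.44 kPa
Pore water pressure u = gamma_w * (depth - d_wt)
u = 9.81 * (15.7 - 1.9) = 135.378 kPa
Effective stress = sigma - u
sigma' = 301.44 - 135.378 = 166.06 kPa


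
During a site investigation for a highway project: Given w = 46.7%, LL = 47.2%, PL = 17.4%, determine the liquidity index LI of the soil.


Result: 0.983

Derivation:
First compute the plasticity index:
PI = LL - PL = 47.2 - 17.4 = 29.8
Then compute the liquidity index:
LI = (w - PL) / PI
LI = (46.7 - 17.4) / 29.8
LI = 0.983


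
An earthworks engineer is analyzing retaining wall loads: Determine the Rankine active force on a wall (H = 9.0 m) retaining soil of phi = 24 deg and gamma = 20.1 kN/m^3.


Result: 343.31 kN/m

Derivation:
Compute active earth pressure coefficient:
Ka = tan^2(45 - phi/2) = tan^2(33.0) = 0.42173
Compute active force:
Pa = 0.5 * Ka * gamma * H^2
Pa = 0.5 * 0.42173 * 20.1 * 9.0^2
Pa = 343.31 kN/m


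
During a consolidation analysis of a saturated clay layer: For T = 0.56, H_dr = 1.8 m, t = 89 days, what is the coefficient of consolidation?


Result: 0.02039 m^2/day

Derivation:
Using cv = T * H_dr^2 / t
H_dr^2 = 1.8^2 = 3.24
cv = 0.56 * 3.24 / 89
cv = 0.02039 m^2/day


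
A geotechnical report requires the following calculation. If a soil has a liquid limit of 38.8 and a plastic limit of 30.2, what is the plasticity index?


Using PI = LL - PL
PI = 38.8 - 30.2
PI = 8.6


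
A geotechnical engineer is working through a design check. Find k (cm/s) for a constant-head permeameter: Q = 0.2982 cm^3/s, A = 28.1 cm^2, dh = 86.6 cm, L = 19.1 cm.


Result: 0.002341 cm/s

Derivation:
Compute hydraulic gradient:
i = dh / L = 86.6 / 19.1 = 4.53403
Then apply Darcy's law:
k = Q / (A * i)
k = 0.2982 / (28.1 * 4.53403)
k = 0.2982 / 127.406
k = 0.002341 cm/s


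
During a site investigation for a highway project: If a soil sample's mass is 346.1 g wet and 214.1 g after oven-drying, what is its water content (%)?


Using w = (m_wet - m_dry) / m_dry * 100
m_wet - m_dry = 346.1 - 214.1 = 132.0 g
w = 132.0 / 214.1 * 100
w = 61.65 %


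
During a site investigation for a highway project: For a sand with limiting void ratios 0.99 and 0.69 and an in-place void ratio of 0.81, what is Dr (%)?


Using Dr = (e_max - e) / (e_max - e_min) * 100
e_max - e = 0.99 - 0.81 = 0.18
e_max - e_min = 0.99 - 0.69 = 0.3
Dr = 0.18 / 0.3 * 100
Dr = 60.0 %


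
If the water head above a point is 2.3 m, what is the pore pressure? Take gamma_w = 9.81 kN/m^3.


Using u = gamma_w * h_w
u = 9.81 * 2.3
u = 22.56 kPa


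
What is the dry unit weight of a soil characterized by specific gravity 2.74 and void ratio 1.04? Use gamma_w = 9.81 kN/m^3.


Using gamma_d = Gs * gamma_w / (1 + e)
gamma_d = 2.74 * 9.81 / (1 + 1.04)
gamma_d = 2.74 * 9.81 / 2.04
gamma_d = 13.176 kN/m^3


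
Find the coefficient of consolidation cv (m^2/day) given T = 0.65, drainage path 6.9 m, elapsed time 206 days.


Result: 0.15023 m^2/day

Derivation:
Using cv = T * H_dr^2 / t
H_dr^2 = 6.9^2 = 47.61
cv = 0.65 * 47.61 / 206
cv = 0.15023 m^2/day


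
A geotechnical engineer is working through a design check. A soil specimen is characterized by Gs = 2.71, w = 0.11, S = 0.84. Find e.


Result: 0.3549

Derivation:
Using the relation e = Gs * w / S
e = 2.71 * 0.11 / 0.84
e = 0.3549


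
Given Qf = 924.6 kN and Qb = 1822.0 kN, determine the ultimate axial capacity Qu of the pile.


Using Qu = Qf + Qb
Qu = 924.6 + 1822.0
Qu = 2746.6 kN


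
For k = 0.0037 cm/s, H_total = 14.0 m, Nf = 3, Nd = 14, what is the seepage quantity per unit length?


Convert k to m/s for unit consistency with H:
k = 0.0037 cm/s = 0.0037 / 100 m/s = 3.7e-05 m/s
Using q = k * H * Nf / Nd
Nf / Nd = 3 / 14 = 0.2143
q = 3.7e-05 * 14.0 * 0.2143
q = 0.000111 m^3/s per m


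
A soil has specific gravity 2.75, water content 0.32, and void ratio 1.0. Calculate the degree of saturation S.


Using S = Gs * w / e
S = 2.75 * 0.32 / 1.0
S = 0.88


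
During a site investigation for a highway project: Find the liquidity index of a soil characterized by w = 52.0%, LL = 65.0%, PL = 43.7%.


First compute the plasticity index:
PI = LL - PL = 65.0 - 43.7 = 21.3
Then compute the liquidity index:
LI = (w - PL) / PI
LI = (52.0 - 43.7) / 21.3
LI = 0.39


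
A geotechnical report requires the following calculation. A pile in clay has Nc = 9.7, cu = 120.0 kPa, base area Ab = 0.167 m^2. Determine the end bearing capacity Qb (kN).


Using Qb = Nc * cu * Ab
Qb = 9.7 * 120.0 * 0.167
Qb = 194.39 kN


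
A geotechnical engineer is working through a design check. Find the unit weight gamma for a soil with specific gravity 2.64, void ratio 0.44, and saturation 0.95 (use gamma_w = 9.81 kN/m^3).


Result: 20.833 kN/m^3

Derivation:
Using gamma = gamma_w * (Gs + S*e) / (1 + e)
Numerator: Gs + S*e = 2.64 + 0.95*0.44 = 3.058
Denominator: 1 + e = 1 + 0.44 = 1.44
gamma = 9.81 * 3.058 / 1.44
gamma = 20.833 kN/m^3


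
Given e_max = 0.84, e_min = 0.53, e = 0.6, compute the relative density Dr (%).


Using Dr = (e_max - e) / (e_max - e_min) * 100
e_max - e = 0.84 - 0.6 = 0.24
e_max - e_min = 0.84 - 0.53 = 0.31
Dr = 0.24 / 0.31 * 100
Dr = 77.42 %


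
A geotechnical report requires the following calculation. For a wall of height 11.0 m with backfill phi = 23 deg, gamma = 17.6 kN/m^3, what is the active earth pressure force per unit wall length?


Compute active earth pressure coefficient:
Ka = tan^2(45 - phi/2) = tan^2(33.5) = 0.438092
Compute active force:
Pa = 0.5 * Ka * gamma * H^2
Pa = 0.5 * 0.438092 * 17.6 * 11.0^2
Pa = 466.48 kN/m


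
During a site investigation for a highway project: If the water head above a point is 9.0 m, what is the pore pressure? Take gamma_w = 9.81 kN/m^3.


Using u = gamma_w * h_w
u = 9.81 * 9.0
u = 88.29 kPa


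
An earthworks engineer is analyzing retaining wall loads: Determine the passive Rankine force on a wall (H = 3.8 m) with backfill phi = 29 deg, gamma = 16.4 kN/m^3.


Compute passive earth pressure coefficient:
Kp = tan^2(45 + phi/2) = tan^2(59.5) = 2.88206
Compute passive force:
Pp = 0.5 * Kp * gamma * H^2
Pp = 0.5 * 2.88206 * 16.4 * 3.8^2
Pp = 341.26 kN/m


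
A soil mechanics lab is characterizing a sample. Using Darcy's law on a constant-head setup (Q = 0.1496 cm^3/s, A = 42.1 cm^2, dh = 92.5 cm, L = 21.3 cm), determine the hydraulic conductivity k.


Compute hydraulic gradient:
i = dh / L = 92.5 / 21.3 = 4.34272
Then apply Darcy's law:
k = Q / (A * i)
k = 0.1496 / (42.1 * 4.34272)
k = 0.1496 / 182.829
k = 0.000818 cm/s


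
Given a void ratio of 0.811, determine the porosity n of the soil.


Result: 0.4478

Derivation:
Using the relation n = e / (1 + e)
n = 0.811 / (1 + 0.811)
n = 0.811 / 1.811
n = 0.4478


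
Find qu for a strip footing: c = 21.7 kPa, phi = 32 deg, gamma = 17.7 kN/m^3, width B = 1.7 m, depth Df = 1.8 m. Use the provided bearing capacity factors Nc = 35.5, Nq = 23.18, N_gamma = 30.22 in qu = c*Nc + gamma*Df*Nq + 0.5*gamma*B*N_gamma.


Result: 1963.52 kPa

Derivation:
Compute qu = c*Nc + gamma*Df*Nq + 0.5*gamma*B*N_gamma
Term 1: 21.7 * 35.5 = 770.35
Term 2: 17.7 * 1.8 * 23.18 = 738.5148
Term 3: 0.5 * 17.7 * 1.7 * 30.22 = 454.6599
qu = 770.35 + 738.5148 + 454.6599
qu = 1963.52 kPa


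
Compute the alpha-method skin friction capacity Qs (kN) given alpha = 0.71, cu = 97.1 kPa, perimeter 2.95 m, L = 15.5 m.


Using Qs = alpha * cu * perimeter * L
Qs = 0.71 * 97.1 * 2.95 * 15.5
Qs = 3152.33 kN


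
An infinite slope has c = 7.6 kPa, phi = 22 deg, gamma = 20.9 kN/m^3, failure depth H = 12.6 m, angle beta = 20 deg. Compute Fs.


Using Fs = c / (gamma*H*sin(beta)*cos(beta)) + tan(phi)/tan(beta)
Cohesion contribution = 7.6 / (20.9*12.6*sin(20)*cos(20))
Cohesion contribution = 0.0897965
Friction contribution = tan(22)/tan(20) = 1.11005
Fs = 0.0897965 + 1.11005
Fs = 1.2


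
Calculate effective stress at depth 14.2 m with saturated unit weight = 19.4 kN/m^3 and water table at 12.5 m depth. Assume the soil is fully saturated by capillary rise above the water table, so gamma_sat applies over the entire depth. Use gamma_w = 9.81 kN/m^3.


Total stress = gamma_sat * depth
sigma = 19.4 * 14.2 = 275.48 kPa
Pore water pressure u = gamma_w * (depth - d_wt)
u = 9.81 * (14.2 - 12.5) = 16.677 kPa
Effective stress = sigma - u
sigma' = 275.48 - 16.677 = 258.8 kPa


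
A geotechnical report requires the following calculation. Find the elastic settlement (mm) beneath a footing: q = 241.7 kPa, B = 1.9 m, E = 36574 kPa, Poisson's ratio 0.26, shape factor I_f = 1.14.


Using Se = q * B * (1 - nu^2) * I_f / E
1 - nu^2 = 1 - 0.26^2 = 0.9324
Se = 241.7 * 1.9 * 0.9324 * 1.14 / 36574
Se = 0.013346 m
Convert to mm: Se = 0.013346 * 1000 = 13.346 mm


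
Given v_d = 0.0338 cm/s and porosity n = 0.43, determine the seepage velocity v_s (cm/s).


Using v_s = v_d / n
v_s = 0.0338 / 0.43
v_s = 0.0786 cm/s


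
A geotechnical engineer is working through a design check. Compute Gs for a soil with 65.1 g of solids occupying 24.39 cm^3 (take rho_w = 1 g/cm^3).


Result: 2.669

Derivation:
Using Gs = m_s / (V_s * rho_w)
Since rho_w = 1 g/cm^3:
Gs = 65.1 / 24.39
Gs = 2.669


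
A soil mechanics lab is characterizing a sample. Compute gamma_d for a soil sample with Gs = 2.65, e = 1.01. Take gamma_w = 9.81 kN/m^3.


Using gamma_d = Gs * gamma_w / (1 + e)
gamma_d = 2.65 * 9.81 / (1 + 1.01)
gamma_d = 2.65 * 9.81 / 2.01
gamma_d = 12.934 kN/m^3


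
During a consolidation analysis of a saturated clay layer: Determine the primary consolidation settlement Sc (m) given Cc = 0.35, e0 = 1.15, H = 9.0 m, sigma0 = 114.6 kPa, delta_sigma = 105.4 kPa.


Result: 0.415 m

Derivation:
Using Sc = Cc * H / (1 + e0) * log10((sigma0 + delta_sigma) / sigma0)
Stress ratio = (114.6 + 105.4) / 114.6 = 1.91972
log10(1.91972) = 0.283238
Cc * H / (1 + e0) = 0.35 * 9.0 / (1 + 1.15) = 1.46512
Sc = 1.46512 * 0.283238
Sc = 0.415 m


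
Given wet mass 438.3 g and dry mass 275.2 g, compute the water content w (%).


Using w = (m_wet - m_dry) / m_dry * 100
m_wet - m_dry = 438.3 - 275.2 = 163.1 g
w = 163.1 / 275.2 * 100
w = 59.27 %


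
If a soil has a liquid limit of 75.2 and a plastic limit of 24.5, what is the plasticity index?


Result: 50.7

Derivation:
Using PI = LL - PL
PI = 75.2 - 24.5
PI = 50.7


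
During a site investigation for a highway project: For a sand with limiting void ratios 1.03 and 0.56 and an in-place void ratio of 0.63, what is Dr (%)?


Using Dr = (e_max - e) / (e_max - e_min) * 100
e_max - e = 1.03 - 0.63 = 0.4
e_max - e_min = 1.03 - 0.56 = 0.47
Dr = 0.4 / 0.47 * 100
Dr = 85.11 %


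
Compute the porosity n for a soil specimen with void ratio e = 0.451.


Result: 0.3108

Derivation:
Using the relation n = e / (1 + e)
n = 0.451 / (1 + 0.451)
n = 0.451 / 1.451
n = 0.3108


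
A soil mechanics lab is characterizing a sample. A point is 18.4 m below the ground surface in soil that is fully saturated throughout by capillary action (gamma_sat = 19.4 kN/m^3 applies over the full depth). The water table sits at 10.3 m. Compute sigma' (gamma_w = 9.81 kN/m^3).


Total stress = gamma_sat * depth
sigma = 19.4 * 18.4 = 356.96 kPa
Pore water pressure u = gamma_w * (depth - d_wt)
u = 9.81 * (18.4 - 10.3) = 79.461 kPa
Effective stress = sigma - u
sigma' = 356.96 - 79.461 = 277.5 kPa


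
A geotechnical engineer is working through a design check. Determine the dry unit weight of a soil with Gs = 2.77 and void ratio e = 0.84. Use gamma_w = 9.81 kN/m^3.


Result: 14.768 kN/m^3

Derivation:
Using gamma_d = Gs * gamma_w / (1 + e)
gamma_d = 2.77 * 9.81 / (1 + 0.84)
gamma_d = 2.77 * 9.81 / 1.84
gamma_d = 14.768 kN/m^3


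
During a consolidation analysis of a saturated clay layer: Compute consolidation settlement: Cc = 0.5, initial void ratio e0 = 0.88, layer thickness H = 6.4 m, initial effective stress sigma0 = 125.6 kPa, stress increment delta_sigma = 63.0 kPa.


Result: 0.3005 m

Derivation:
Using Sc = Cc * H / (1 + e0) * log10((sigma0 + delta_sigma) / sigma0)
Stress ratio = (125.6 + 63.0) / 125.6 = 1.50159
log10(1.50159) = 0.176552
Cc * H / (1 + e0) = 0.5 * 6.4 / (1 + 0.88) = 1.70213
Sc = 1.70213 * 0.176552
Sc = 0.3005 m


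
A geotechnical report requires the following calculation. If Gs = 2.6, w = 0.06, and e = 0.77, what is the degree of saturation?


Using S = Gs * w / e
S = 2.6 * 0.06 / 0.77
S = 0.2026


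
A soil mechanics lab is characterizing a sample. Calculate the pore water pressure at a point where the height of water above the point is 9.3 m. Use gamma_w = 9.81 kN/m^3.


Using u = gamma_w * h_w
u = 9.81 * 9.3
u = 91.23 kPa


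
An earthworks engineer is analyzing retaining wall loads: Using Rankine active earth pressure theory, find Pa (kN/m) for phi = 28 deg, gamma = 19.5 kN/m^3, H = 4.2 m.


Result: 62.09 kN/m

Derivation:
Compute active earth pressure coefficient:
Ka = tan^2(45 - phi/2) = tan^2(31.0) = 0.361033
Compute active force:
Pa = 0.5 * Ka * gamma * H^2
Pa = 0.5 * 0.361033 * 19.5 * 4.2^2
Pa = 62.09 kN/m


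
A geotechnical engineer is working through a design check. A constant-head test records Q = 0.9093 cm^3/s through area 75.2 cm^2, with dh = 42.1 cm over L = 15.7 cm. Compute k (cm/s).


Compute hydraulic gradient:
i = dh / L = 42.1 / 15.7 = 2.68153
Then apply Darcy's law:
k = Q / (A * i)
k = 0.9093 / (75.2 * 2.68153)
k = 0.9093 / 201.651
k = 0.004509 cm/s


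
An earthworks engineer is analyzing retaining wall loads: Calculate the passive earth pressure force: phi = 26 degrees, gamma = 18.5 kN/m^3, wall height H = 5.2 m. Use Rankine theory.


Compute passive earth pressure coefficient:
Kp = tan^2(45 + phi/2) = tan^2(58.0) = 2.561071
Compute passive force:
Pp = 0.5 * Kp * gamma * H^2
Pp = 0.5 * 2.561071 * 18.5 * 5.2^2
Pp = 640.57 kN/m


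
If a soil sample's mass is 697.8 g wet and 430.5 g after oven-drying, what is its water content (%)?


Result: 62.09 %

Derivation:
Using w = (m_wet - m_dry) / m_dry * 100
m_wet - m_dry = 697.8 - 430.5 = 267.3 g
w = 267.3 / 430.5 * 100
w = 62.09 %


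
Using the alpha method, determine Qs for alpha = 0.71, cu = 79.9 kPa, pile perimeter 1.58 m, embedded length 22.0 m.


Result: 1971.9 kN

Derivation:
Using Qs = alpha * cu * perimeter * L
Qs = 0.71 * 79.9 * 1.58 * 22.0
Qs = 1971.9 kN


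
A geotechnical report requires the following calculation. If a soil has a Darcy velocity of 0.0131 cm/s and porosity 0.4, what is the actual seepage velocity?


Result: 0.03275 cm/s

Derivation:
Using v_s = v_d / n
v_s = 0.0131 / 0.4
v_s = 0.03275 cm/s


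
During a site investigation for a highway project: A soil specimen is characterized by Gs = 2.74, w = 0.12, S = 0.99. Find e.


Result: 0.3321

Derivation:
Using the relation e = Gs * w / S
e = 2.74 * 0.12 / 0.99
e = 0.3321


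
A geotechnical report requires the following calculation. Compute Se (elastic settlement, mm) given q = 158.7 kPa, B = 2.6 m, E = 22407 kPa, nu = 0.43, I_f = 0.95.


Using Se = q * B * (1 - nu^2) * I_f / E
1 - nu^2 = 1 - 0.43^2 = 0.8151
Se = 158.7 * 2.6 * 0.8151 * 0.95 / 22407
Se = 0.014259 m
Convert to mm: Se = 0.014259 * 1000 = 14.259 mm


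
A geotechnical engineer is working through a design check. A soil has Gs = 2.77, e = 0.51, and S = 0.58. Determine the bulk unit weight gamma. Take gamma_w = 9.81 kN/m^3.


Result: 19.918 kN/m^3

Derivation:
Using gamma = gamma_w * (Gs + S*e) / (1 + e)
Numerator: Gs + S*e = 2.77 + 0.58*0.51 = 3.0658
Denominator: 1 + e = 1 + 0.51 = 1.51
gamma = 9.81 * 3.0658 / 1.51
gamma = 19.918 kN/m^3


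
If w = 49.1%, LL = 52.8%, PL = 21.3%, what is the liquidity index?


First compute the plasticity index:
PI = LL - PL = 52.8 - 21.3 = 31.5
Then compute the liquidity index:
LI = (w - PL) / PI
LI = (49.1 - 21.3) / 31.5
LI = 0.883


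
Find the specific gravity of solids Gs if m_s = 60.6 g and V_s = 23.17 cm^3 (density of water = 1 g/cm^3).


Using Gs = m_s / (V_s * rho_w)
Since rho_w = 1 g/cm^3:
Gs = 60.6 / 23.17
Gs = 2.615


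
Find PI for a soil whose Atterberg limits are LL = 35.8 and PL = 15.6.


Result: 20.2

Derivation:
Using PI = LL - PL
PI = 35.8 - 15.6
PI = 20.2


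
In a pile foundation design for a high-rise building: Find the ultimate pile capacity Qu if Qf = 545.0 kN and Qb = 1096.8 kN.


Result: 1641.8 kN

Derivation:
Using Qu = Qf + Qb
Qu = 545.0 + 1096.8
Qu = 1641.8 kN


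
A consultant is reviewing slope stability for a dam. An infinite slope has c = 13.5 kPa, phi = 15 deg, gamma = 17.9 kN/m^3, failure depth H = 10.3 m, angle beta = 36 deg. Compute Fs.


Using Fs = c / (gamma*H*sin(beta)*cos(beta)) + tan(phi)/tan(beta)
Cohesion contribution = 13.5 / (17.9*10.3*sin(36)*cos(36))
Cohesion contribution = 0.153981
Friction contribution = tan(15)/tan(36) = 0.3688
Fs = 0.153981 + 0.3688
Fs = 0.523


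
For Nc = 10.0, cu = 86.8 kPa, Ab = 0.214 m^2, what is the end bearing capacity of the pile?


Using Qb = Nc * cu * Ab
Qb = 10.0 * 86.8 * 0.214
Qb = 185.75 kN


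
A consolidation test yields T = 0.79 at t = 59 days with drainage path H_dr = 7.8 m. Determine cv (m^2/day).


Using cv = T * H_dr^2 / t
H_dr^2 = 7.8^2 = 60.84
cv = 0.79 * 60.84 / 59
cv = 0.81464 m^2/day


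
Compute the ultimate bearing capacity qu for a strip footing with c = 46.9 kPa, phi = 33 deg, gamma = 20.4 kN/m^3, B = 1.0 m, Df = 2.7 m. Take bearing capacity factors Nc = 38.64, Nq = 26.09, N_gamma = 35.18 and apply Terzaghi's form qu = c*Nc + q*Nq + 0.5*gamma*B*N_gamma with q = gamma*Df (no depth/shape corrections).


Result: 3608.09 kPa

Derivation:
Compute qu = c*Nc + gamma*Df*Nq + 0.5*gamma*B*N_gamma
Term 1: 46.9 * 38.64 = 1812.216
Term 2: 20.4 * 2.7 * 26.09 = 1437.0372
Term 3: 0.5 * 20.4 * 1.0 * 35.18 = 358.836
qu = 1812.216 + 1437.0372 + 358.836
qu = 3608.09 kPa


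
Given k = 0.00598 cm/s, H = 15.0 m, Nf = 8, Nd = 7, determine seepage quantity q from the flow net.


Convert k to m/s for unit consistency with H:
k = 0.00598 cm/s = 0.00598 / 100 m/s = 5.98e-05 m/s
Using q = k * H * Nf / Nd
Nf / Nd = 8 / 7 = 1.1429
q = 5.98e-05 * 15.0 * 1.1429
q = 0.001025 m^3/s per m


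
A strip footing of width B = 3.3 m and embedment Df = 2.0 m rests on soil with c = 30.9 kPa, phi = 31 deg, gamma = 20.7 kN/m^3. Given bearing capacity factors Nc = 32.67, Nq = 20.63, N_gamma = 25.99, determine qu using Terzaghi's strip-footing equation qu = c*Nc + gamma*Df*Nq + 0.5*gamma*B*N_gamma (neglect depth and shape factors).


Result: 2751.27 kPa

Derivation:
Compute qu = c*Nc + gamma*Df*Nq + 0.5*gamma*B*N_gamma
Term 1: 30.9 * 32.67 = 1009.503
Term 2: 20.7 * 2.0 * 20.63 = 854.082
Term 3: 0.5 * 20.7 * 3.3 * 25.99 = 887.68845
qu = 1009.503 + 854.082 + 887.68845
qu = 2751.27 kPa


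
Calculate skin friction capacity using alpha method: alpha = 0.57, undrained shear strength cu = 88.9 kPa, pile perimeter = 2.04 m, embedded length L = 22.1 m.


Using Qs = alpha * cu * perimeter * L
Qs = 0.57 * 88.9 * 2.04 * 22.1
Qs = 2284.54 kN


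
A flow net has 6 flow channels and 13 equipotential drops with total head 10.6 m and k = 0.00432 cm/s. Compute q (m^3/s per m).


Result: 0.0002113 m^3/s per m

Derivation:
Convert k to m/s for unit consistency with H:
k = 0.00432 cm/s = 0.00432 / 100 m/s = 4.32e-05 m/s
Using q = k * H * Nf / Nd
Nf / Nd = 6 / 13 = 0.4615
q = 4.32e-05 * 10.6 * 0.4615
q = 0.0002113 m^3/s per m


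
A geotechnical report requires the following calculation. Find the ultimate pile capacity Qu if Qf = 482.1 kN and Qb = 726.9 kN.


Result: 1209.0 kN

Derivation:
Using Qu = Qf + Qb
Qu = 482.1 + 726.9
Qu = 1209.0 kN


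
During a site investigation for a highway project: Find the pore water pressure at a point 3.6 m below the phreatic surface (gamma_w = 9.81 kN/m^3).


Result: 35.32 kPa

Derivation:
Using u = gamma_w * h_w
u = 9.81 * 3.6
u = 35.32 kPa


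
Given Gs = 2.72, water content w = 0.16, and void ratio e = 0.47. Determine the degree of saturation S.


Using S = Gs * w / e
S = 2.72 * 0.16 / 0.47
S = 0.926


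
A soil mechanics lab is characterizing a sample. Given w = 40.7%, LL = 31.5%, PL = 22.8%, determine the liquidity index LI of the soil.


First compute the plasticity index:
PI = LL - PL = 31.5 - 22.8 = 8.7
Then compute the liquidity index:
LI = (w - PL) / PI
LI = (40.7 - 22.8) / 8.7
LI = 2.057


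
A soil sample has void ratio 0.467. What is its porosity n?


Using the relation n = e / (1 + e)
n = 0.467 / (1 + 0.467)
n = 0.467 / 1.467
n = 0.3183


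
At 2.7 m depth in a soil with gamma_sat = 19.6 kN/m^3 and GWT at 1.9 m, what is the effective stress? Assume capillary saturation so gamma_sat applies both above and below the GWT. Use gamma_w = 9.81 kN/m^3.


Result: 45.07 kPa

Derivation:
Total stress = gamma_sat * depth
sigma = 19.6 * 2.7 = 52.92 kPa
Pore water pressure u = gamma_w * (depth - d_wt)
u = 9.81 * (2.7 - 1.9) = 7.848 kPa
Effective stress = sigma - u
sigma' = 52.92 - 7.848 = 45.07 kPa


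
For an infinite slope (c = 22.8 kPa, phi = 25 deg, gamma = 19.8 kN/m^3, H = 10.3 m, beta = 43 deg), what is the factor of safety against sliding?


Result: 0.724

Derivation:
Using Fs = c / (gamma*H*sin(beta)*cos(beta)) + tan(phi)/tan(beta)
Cohesion contribution = 22.8 / (19.8*10.3*sin(43)*cos(43))
Cohesion contribution = 0.224141
Friction contribution = tan(25)/tan(43) = 0.500054
Fs = 0.224141 + 0.500054
Fs = 0.724


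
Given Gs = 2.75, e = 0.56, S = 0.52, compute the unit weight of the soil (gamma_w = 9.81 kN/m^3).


Using gamma = gamma_w * (Gs + S*e) / (1 + e)
Numerator: Gs + S*e = 2.75 + 0.52*0.56 = 3.0412
Denominator: 1 + e = 1 + 0.56 = 1.56
gamma = 9.81 * 3.0412 / 1.56
gamma = 19.124 kN/m^3


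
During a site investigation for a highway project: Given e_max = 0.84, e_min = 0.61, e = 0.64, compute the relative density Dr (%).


Using Dr = (e_max - e) / (e_max - e_min) * 100
e_max - e = 0.84 - 0.64 = 0.2
e_max - e_min = 0.84 - 0.61 = 0.23
Dr = 0.2 / 0.23 * 100
Dr = 86.96 %


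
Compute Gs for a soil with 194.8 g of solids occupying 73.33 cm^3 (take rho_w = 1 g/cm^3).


Using Gs = m_s / (V_s * rho_w)
Since rho_w = 1 g/cm^3:
Gs = 194.8 / 73.33
Gs = 2.656


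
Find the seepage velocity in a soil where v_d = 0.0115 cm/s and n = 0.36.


Using v_s = v_d / n
v_s = 0.0115 / 0.36
v_s = 0.03194 cm/s


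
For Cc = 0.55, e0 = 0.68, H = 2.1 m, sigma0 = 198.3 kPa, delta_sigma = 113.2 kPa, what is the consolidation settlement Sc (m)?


Result: 0.1348 m

Derivation:
Using Sc = Cc * H / (1 + e0) * log10((sigma0 + delta_sigma) / sigma0)
Stress ratio = (198.3 + 113.2) / 198.3 = 1.57085
log10(1.57085) = 0.196135
Cc * H / (1 + e0) = 0.55 * 2.1 / (1 + 0.68) = 0.6875
Sc = 0.6875 * 0.196135
Sc = 0.1348 m


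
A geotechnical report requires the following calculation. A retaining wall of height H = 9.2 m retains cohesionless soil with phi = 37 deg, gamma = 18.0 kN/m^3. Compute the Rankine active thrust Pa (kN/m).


Result: 189.36 kN/m

Derivation:
Compute active earth pressure coefficient:
Ka = tan^2(45 - phi/2) = tan^2(26.5) = 0.248584
Compute active force:
Pa = 0.5 * Ka * gamma * H^2
Pa = 0.5 * 0.248584 * 18.0 * 9.2^2
Pa = 189.36 kN/m


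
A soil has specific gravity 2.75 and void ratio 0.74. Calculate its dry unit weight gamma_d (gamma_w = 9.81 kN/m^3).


Using gamma_d = Gs * gamma_w / (1 + e)
gamma_d = 2.75 * 9.81 / (1 + 0.74)
gamma_d = 2.75 * 9.81 / 1.74
gamma_d = 15.504 kN/m^3


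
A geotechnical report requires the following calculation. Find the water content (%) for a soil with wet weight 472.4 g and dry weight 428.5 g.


Result: 10.25 %

Derivation:
Using w = (m_wet - m_dry) / m_dry * 100
m_wet - m_dry = 472.4 - 428.5 = 43.9 g
w = 43.9 / 428.5 * 100
w = 10.25 %


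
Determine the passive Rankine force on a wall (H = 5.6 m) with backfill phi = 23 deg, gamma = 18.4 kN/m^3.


Result: 658.56 kN/m

Derivation:
Compute passive earth pressure coefficient:
Kp = tan^2(45 + phi/2) = tan^2(56.5) = 2.282623
Compute passive force:
Pp = 0.5 * Kp * gamma * H^2
Pp = 0.5 * 2.282623 * 18.4 * 5.6^2
Pp = 658.56 kN/m


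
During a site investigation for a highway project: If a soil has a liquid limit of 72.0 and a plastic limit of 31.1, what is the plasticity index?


Using PI = LL - PL
PI = 72.0 - 31.1
PI = 40.9


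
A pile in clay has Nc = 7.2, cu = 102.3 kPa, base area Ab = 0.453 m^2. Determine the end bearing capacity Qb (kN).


Using Qb = Nc * cu * Ab
Qb = 7.2 * 102.3 * 0.453
Qb = 333.66 kN


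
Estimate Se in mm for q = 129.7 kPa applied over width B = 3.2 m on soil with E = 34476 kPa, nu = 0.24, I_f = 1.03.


Result: 11.685 mm

Derivation:
Using Se = q * B * (1 - nu^2) * I_f / E
1 - nu^2 = 1 - 0.24^2 = 0.9424
Se = 129.7 * 3.2 * 0.9424 * 1.03 / 34476
Se = 0.011685 m
Convert to mm: Se = 0.011685 * 1000 = 11.685 mm


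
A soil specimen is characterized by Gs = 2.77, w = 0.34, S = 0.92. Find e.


Result: 1.0237

Derivation:
Using the relation e = Gs * w / S
e = 2.77 * 0.34 / 0.92
e = 1.0237


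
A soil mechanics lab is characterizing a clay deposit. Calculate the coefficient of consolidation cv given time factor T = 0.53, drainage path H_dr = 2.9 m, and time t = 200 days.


Result: 0.02229 m^2/day

Derivation:
Using cv = T * H_dr^2 / t
H_dr^2 = 2.9^2 = 8.41
cv = 0.53 * 8.41 / 200
cv = 0.02229 m^2/day


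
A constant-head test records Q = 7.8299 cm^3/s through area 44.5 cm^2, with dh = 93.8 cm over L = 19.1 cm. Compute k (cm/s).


Compute hydraulic gradient:
i = dh / L = 93.8 / 19.1 = 4.91099
Then apply Darcy's law:
k = Q / (A * i)
k = 7.8299 / (44.5 * 4.91099)
k = 7.8299 / 218.539
k = 0.035828 cm/s


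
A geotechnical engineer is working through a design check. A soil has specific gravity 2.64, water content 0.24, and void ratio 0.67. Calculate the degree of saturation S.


Using S = Gs * w / e
S = 2.64 * 0.24 / 0.67
S = 0.9457


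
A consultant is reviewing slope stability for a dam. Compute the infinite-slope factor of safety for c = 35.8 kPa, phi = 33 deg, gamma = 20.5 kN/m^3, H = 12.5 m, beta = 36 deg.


Using Fs = c / (gamma*H*sin(beta)*cos(beta)) + tan(phi)/tan(beta)
Cohesion contribution = 35.8 / (20.5*12.5*sin(36)*cos(36))
Cohesion contribution = 0.293794
Friction contribution = tan(33)/tan(36) = 0.893833
Fs = 0.293794 + 0.893833
Fs = 1.188


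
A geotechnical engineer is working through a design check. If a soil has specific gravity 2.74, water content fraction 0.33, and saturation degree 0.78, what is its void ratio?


Result: 1.1592

Derivation:
Using the relation e = Gs * w / S
e = 2.74 * 0.33 / 0.78
e = 1.1592


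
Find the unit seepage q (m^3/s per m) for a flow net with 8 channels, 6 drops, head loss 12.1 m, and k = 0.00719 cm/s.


Result: 0.00116 m^3/s per m

Derivation:
Convert k to m/s for unit consistency with H:
k = 0.00719 cm/s = 0.00719 / 100 m/s = 7.19e-05 m/s
Using q = k * H * Nf / Nd
Nf / Nd = 8 / 6 = 1.3333
q = 7.19e-05 * 12.1 * 1.3333
q = 0.00116 m^3/s per m


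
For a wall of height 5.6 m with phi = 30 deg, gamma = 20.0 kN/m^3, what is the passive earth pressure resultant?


Result: 940.8 kN/m

Derivation:
Compute passive earth pressure coefficient:
Kp = tan^2(45 + phi/2) = tan^2(60.0) = 3
Compute passive force:
Pp = 0.5 * Kp * gamma * H^2
Pp = 0.5 * 3 * 20.0 * 5.6^2
Pp = 940.8 kN/m


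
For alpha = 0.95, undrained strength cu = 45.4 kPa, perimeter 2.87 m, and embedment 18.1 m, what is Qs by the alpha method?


Using Qs = alpha * cu * perimeter * L
Qs = 0.95 * 45.4 * 2.87 * 18.1
Qs = 2240.47 kN


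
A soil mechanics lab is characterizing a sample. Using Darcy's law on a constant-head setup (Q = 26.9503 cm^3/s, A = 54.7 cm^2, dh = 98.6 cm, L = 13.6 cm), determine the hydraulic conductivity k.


Compute hydraulic gradient:
i = dh / L = 98.6 / 13.6 = 7.25
Then apply Darcy's law:
k = Q / (A * i)
k = 26.9503 / (54.7 * 7.25)
k = 26.9503 / 396.575
k = 0.067958 cm/s


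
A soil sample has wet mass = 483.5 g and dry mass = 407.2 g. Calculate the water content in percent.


Using w = (m_wet - m_dry) / m_dry * 100
m_wet - m_dry = 483.5 - 407.2 = 76.3 g
w = 76.3 / 407.2 * 100
w = 18.74 %


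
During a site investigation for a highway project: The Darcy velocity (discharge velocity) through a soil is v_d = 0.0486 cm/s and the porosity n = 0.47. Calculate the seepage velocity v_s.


Using v_s = v_d / n
v_s = 0.0486 / 0.47
v_s = 0.1034 cm/s


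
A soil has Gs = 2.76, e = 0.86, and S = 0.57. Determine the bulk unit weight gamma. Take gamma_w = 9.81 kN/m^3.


Using gamma = gamma_w * (Gs + S*e) / (1 + e)
Numerator: Gs + S*e = 2.76 + 0.57*0.86 = 3.2502
Denominator: 1 + e = 1 + 0.86 = 1.86
gamma = 9.81 * 3.2502 / 1.86
gamma = 17.142 kN/m^3


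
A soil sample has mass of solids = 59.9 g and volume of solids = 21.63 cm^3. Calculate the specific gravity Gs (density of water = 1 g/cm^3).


Result: 2.769

Derivation:
Using Gs = m_s / (V_s * rho_w)
Since rho_w = 1 g/cm^3:
Gs = 59.9 / 21.63
Gs = 2.769


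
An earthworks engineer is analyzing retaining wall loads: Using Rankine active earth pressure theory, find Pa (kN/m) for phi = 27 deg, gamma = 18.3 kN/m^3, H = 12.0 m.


Compute active earth pressure coefficient:
Ka = tan^2(45 - phi/2) = tan^2(31.5) = 0.375525
Compute active force:
Pa = 0.5 * Ka * gamma * H^2
Pa = 0.5 * 0.375525 * 18.3 * 12.0^2
Pa = 494.79 kN/m


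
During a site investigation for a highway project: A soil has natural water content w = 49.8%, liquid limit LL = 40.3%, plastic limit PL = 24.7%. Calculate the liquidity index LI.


Result: 1.609

Derivation:
First compute the plasticity index:
PI = LL - PL = 40.3 - 24.7 = 15.6
Then compute the liquidity index:
LI = (w - PL) / PI
LI = (49.8 - 24.7) / 15.6
LI = 1.609


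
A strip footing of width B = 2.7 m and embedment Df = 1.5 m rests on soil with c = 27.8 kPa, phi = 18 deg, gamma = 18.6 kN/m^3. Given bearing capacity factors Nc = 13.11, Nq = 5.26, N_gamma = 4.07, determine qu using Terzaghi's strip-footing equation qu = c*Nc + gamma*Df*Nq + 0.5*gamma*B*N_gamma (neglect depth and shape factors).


Compute qu = c*Nc + gamma*Df*Nq + 0.5*gamma*B*N_gamma
Term 1: 27.8 * 13.11 = 364.458
Term 2: 18.6 * 1.5 * 5.26 = 146.754
Term 3: 0.5 * 18.6 * 2.7 * 4.07 = 102.1977
qu = 364.458 + 146.754 + 102.1977
qu = 613.41 kPa


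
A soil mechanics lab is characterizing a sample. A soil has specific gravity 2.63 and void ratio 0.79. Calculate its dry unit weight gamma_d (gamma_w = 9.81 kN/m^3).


Using gamma_d = Gs * gamma_w / (1 + e)
gamma_d = 2.63 * 9.81 / (1 + 0.79)
gamma_d = 2.63 * 9.81 / 1.79
gamma_d = 14.414 kN/m^3


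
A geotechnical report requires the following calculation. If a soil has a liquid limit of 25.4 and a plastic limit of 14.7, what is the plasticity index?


Using PI = LL - PL
PI = 25.4 - 14.7
PI = 10.7


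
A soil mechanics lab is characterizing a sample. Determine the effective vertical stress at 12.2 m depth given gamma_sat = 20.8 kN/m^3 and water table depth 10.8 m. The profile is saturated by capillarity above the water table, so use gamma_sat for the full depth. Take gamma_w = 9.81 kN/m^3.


Result: 240.03 kPa

Derivation:
Total stress = gamma_sat * depth
sigma = 20.8 * 12.2 = 253.76 kPa
Pore water pressure u = gamma_w * (depth - d_wt)
u = 9.81 * (12.2 - 10.8) = 13.734 kPa
Effective stress = sigma - u
sigma' = 253.76 - 13.734 = 240.03 kPa


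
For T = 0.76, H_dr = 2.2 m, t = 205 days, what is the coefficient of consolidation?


Result: 0.01794 m^2/day

Derivation:
Using cv = T * H_dr^2 / t
H_dr^2 = 2.2^2 = 4.84
cv = 0.76 * 4.84 / 205
cv = 0.01794 m^2/day


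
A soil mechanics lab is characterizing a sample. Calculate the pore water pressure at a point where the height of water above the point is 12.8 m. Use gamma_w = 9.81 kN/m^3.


Result: 125.57 kPa

Derivation:
Using u = gamma_w * h_w
u = 9.81 * 12.8
u = 125.57 kPa


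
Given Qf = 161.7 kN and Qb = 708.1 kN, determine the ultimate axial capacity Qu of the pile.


Using Qu = Qf + Qb
Qu = 161.7 + 708.1
Qu = 869.8 kN


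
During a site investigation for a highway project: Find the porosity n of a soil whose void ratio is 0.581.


Result: 0.3675

Derivation:
Using the relation n = e / (1 + e)
n = 0.581 / (1 + 0.581)
n = 0.581 / 1.581
n = 0.3675


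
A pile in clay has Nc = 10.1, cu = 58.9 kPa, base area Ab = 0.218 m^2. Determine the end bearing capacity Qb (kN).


Result: 129.69 kN

Derivation:
Using Qb = Nc * cu * Ab
Qb = 10.1 * 58.9 * 0.218
Qb = 129.69 kN


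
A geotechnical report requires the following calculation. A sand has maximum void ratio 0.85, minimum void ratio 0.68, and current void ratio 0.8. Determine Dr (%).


Using Dr = (e_max - e) / (e_max - e_min) * 100
e_max - e = 0.85 - 0.8 = 0.05
e_max - e_min = 0.85 - 0.68 = 0.17
Dr = 0.05 / 0.17 * 100
Dr = 29.41 %


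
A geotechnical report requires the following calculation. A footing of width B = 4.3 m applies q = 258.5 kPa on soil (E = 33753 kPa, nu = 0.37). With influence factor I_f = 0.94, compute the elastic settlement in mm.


Using Se = q * B * (1 - nu^2) * I_f / E
1 - nu^2 = 1 - 0.37^2 = 0.8631
Se = 258.5 * 4.3 * 0.8631 * 0.94 / 33753
Se = 0.026718 m
Convert to mm: Se = 0.026718 * 1000 = 26.718 mm


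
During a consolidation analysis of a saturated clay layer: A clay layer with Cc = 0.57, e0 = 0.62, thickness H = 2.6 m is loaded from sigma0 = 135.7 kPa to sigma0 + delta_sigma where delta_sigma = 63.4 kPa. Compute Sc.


Result: 0.1523 m

Derivation:
Using Sc = Cc * H / (1 + e0) * log10((sigma0 + delta_sigma) / sigma0)
Stress ratio = (135.7 + 63.4) / 135.7 = 1.46721
log10(1.46721) = 0.166491
Cc * H / (1 + e0) = 0.57 * 2.6 / (1 + 0.62) = 0.914815
Sc = 0.914815 * 0.166491
Sc = 0.1523 m
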